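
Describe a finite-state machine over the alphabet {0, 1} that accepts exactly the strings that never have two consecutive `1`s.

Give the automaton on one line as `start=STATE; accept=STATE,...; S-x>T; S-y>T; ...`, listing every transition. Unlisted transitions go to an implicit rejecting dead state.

start=q0; accept=q0,q1; q0-0>q0; q0-1>q1; q1-0>q0; q1-1>q2; q2-0>q2; q2-1>q2

This is the complement of 'contains `11`'. Use the same substring-matching states — q0 through q2 holding how much of `11` has just been matched — but flip the accepting set: everything except the trap q2 accepts.
A 3-state machine:
        0   1  
>* q0   q0  q1 
 * q1   q0  q2 
   q2   q2  q2 
(> = start, * = accepting)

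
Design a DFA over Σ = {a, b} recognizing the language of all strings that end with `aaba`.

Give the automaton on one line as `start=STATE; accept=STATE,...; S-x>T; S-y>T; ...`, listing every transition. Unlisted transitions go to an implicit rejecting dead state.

Let each state record the length of the longest suffix of the input read so far that is also a prefix of `aaba`. q1 means the last symbol is `a`; q2 means the last 2 symbols are `aa`; q3 means the last 3 symbols are `aab`; q4 means the last 4 symbols are `aaba`. Accept only at q4, where the string currently ends in `aaba`.
A 5-state machine:
        a   b  
>  q0   q1  q0 
   q1   q2  q0 
   q2   q2  q3 
   q3   q4  q0 
 * q4   q2  q0 
(> = start, * = accepting)

start=q0; accept=q4; q0-a>q1; q0-b>q0; q1-a>q2; q1-b>q0; q2-a>q2; q2-b>q3; q3-a>q4; q3-b>q0; q4-a>q2; q4-b>q0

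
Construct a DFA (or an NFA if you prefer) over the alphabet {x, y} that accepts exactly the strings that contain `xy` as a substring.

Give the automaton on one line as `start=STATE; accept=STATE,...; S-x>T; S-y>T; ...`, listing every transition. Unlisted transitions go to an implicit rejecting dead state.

start=A; accept=C; A-x>B; A-y>A; B-x>B; B-y>C; C-x>C; C-y>C

States A..B record the length of the longest prefix of `xy` that matches the current input suffix. Reaching C means `xy` has been seen, and we stay there forever. Accept from C.
       x  y 
>  A   B  A 
   B   B  C 
 * C   C  C 
(> = start, * = accepting)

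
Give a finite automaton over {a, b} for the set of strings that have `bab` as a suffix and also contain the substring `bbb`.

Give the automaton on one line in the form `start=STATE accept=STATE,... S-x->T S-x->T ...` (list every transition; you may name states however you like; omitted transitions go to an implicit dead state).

start=S0 accept=S6 S0-a->S0 S0-b->S1 S1-a->S0 S1-b->S2 S2-a->S0 S2-b->S3 S3-a->S4 S3-b->S3 S4-a->S5 S4-b->S6 S5-a->S5 S5-b->S3 S6-a->S4 S6-b->S3

Build one automaton per condition and run them in lockstep. The first has 4 states tracking how much of the suffix `bab` has currently been matched; the second has 4 states tracking whether and how much of `bbb` has been seen. A product state is a pair (one from each), accepting exactly when both do. After merging equivalent states the machine shrinks.
With 7 states:
        a   b  
>  S0   S0  S1 
   S1   S0  S2 
   S2   S0  S3 
   S3   S4  S3 
   S4   S5  S6 
   S5   S5  S3 
 * S6   S4  S3 
(> = start, * = accepting)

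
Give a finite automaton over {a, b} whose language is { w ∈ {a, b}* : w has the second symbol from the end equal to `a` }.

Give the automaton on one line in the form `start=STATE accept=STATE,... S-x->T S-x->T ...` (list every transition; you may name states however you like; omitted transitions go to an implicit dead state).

start=S0 accept=S3,S4 S0-a->S1 S0-b->S2 S1-a->S3 S1-b->S4 S2-a->S5 S2-b->S6 S3-a->S3 S3-b->S4 S4-a->S5 S4-b->S6 S5-a->S3 S5-b->S4 S6-a->S5 S6-b->S6

A DFA must remember the last 2 symbols (since which symbol is second-to-last isn't known until the input ends). Use one state per possible window of the last ≤2 symbols; accept from those whose window starts with `a`.
With 7 states:
        a   b  
>  S0   S1  S2 
   S1   S3  S4 
   S2   S5  S6 
 * S3   S3  S4 
 * S4   S5  S6 
   S5   S3  S4 
   S6   S5  S6 
(> = start, * = accepting)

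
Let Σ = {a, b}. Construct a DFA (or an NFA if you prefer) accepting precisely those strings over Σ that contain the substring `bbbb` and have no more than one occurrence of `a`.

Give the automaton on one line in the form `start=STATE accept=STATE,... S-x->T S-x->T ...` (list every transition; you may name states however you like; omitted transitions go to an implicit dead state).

Handle the two conditions separately and then intersect. One (5 states) tracks whether and how much of `bbbb` has been seen; the other (3 states) tracks the count of `a`s, saturating at 2. Each combined state is a pair, one component from each; accept when both components accept.
15 states suffice.
          a    b  
>  S0     S1   S2 
   S1     S3   S4 
   S2     S1   S5 
   S3     S3   S6 
   S4     S3   S7 
   S5     S1   S8 
   S6     S3   S9 
   S7     S3  S10 
   S8     S1  S11 
   S9     S3  S12 
   S10    S3  S13 
 * S11   S13  S11 
   S12    S3  S14 
 * S13   S14  S13 
   S14   S14  S14 
(> = start, * = accepting)

start=S0 accept=S11,S13 S0-a->S1 S0-b->S2 S1-a->S3 S1-b->S4 S2-a->S1 S2-b->S5 S3-a->S3 S3-b->S6 S4-a->S3 S4-b->S7 S5-a->S1 S5-b->S8 S6-a->S3 S6-b->S9 S7-a->S3 S7-b->S10 S8-a->S1 S8-b->S11 S9-a->S3 S9-b->S12 S10-a->S3 S10-b->S13 S11-a->S13 S11-b->S11 S12-a->S3 S12-b->S14 S13-a->S14 S13-b->S13 S14-a->S14 S14-b->S14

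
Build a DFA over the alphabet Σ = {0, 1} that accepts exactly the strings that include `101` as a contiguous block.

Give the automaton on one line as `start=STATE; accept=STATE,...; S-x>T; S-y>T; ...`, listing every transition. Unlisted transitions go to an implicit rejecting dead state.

Track how much of `101` has been matched so far: state s0 is no progress, s3 is the absorbing accept state reached once `101` has occurred. Intermediate states record partial matches; on a mismatch, fall back to the longest reusable overlap.
4 states suffice.
        0   1  
>  s0   s0  s1 
   s1   s2  s1 
   s2   s0  s3 
 * s3   s3  s3 
(> = start, * = accepting)

start=s0; accept=s3; s0-0>s0; s0-1>s1; s1-0>s2; s1-1>s1; s2-0>s0; s2-1>s3; s3-0>s3; s3-1>s3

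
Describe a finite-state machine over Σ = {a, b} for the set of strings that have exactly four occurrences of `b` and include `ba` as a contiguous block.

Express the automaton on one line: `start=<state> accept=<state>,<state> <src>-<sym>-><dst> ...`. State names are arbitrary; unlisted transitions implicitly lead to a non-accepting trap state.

start=q0 accept=q8 q0-a->q0 q0-b->q1 q1-a->q2 q1-b->q3 q2-a->q2 q2-b->q4 q3-a->q4 q3-b->q5 q4-a->q4 q4-b->q6 q5-a->q6 q5-b->q7 q6-a->q6 q6-b->q8 q7-a->q8 q7-b->q9 q8-a->q8 q8-b->q10 q9-a->q10 q9-b->q9 q10-a->q10 q10-b->q10

Run two small machines in parallel and take their product. One (6 states) tracks the count of `b`s, saturating at 5; the other (3 states) tracks whether and how much of `ba` has been seen. Each combined state is a pair, one component from each; accept when both components accept.
An 11-state machine:
          a    b  
>  q0     q0   q1 
   q1     q2   q3 
   q2     q2   q4 
   q3     q4   q5 
   q4     q4   q6 
   q5     q6   q7 
   q6     q6   q8 
   q7     q8   q9 
 * q8     q8  q10 
   q9    q10   q9 
   q10   q10  q10 
(> = start, * = accepting)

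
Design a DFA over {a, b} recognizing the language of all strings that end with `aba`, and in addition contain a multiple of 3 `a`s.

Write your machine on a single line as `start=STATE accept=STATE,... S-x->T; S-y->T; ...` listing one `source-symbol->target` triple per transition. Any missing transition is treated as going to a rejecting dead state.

Run two small machines in parallel and take their product. One (4 states) tracks how much of the suffix `aba` has currently been matched; the other (3 states) tracks the count of `a`s modulo 3. Each combined state is a pair, one component from each; accept when both components accept. After merging equivalent states the machine shrinks.
6 states suffice.
        a   b  
>  q0   q1  q0 
   q1   q2  q1 
   q2   q0  q3 
   q3   q4  q5 
 * q4   q1  q0 
   q5   q0  q5 
(> = start, * = accepting)

start=q0; accept=q4; q0-a->q1; q0-b->q0; q1-a->q2; q1-b->q1; q2-a->q0; q2-b->q3; q3-a->q4; q3-b->q5; q4-a->q1; q4-b->q0; q5-a->q0; q5-b->q5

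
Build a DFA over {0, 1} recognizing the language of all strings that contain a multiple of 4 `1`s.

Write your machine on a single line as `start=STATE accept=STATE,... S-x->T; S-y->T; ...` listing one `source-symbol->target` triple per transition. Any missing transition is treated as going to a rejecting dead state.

start=q0; accept=q0; q0-0->q0; q0-1->q1; q1-0->q1; q1-1->q2; q2-0->q2; q2-1->q3; q3-0->q3; q3-1->q0

The only thing that matters is how many `1`s have appeared, reduced mod 4. Use one state per residue: q0 for 0, …, q3 for 3. Reading `1` moves to the next residue; anything else stays put. q0 is accepting.
A 4-state machine:
        0   1  
>* q0   q0  q1 
   q1   q1  q2 
   q2   q2  q3 
   q3   q3  q0 
(> = start, * = accepting)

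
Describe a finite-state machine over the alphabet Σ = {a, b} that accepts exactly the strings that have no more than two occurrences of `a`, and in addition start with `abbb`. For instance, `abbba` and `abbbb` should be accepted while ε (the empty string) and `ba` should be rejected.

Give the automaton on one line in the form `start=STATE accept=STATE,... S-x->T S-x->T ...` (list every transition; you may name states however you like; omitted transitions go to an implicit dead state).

start=q0 accept=q8,q9 q0-a->q1 q0-b->q2 q1-a->q3 q1-b->q4 q2-a->q5 q2-b->q2 q3-a->q6 q3-b->q3 q4-a->q3 q4-b->q7 q5-a->q3 q5-b->q5 q6-a->q6 q6-b->q6 q7-a->q3 q7-b->q8 q8-a->q9 q8-b->q8 q9-a->q10 q9-b->q9 q10-a->q10 q10-b->q10

Build one automaton per condition and run them in lockstep. The first has 4 states tracking the count of `a`s, saturating at 3; the second has 6 states tracking whether the input so far still matches the prefix `abbb`. A product state is a pair (one from each), accepting exactly when both do.
An 11-state machine:
          a    b  
>  q0     q1   q2 
   q1     q3   q4 
   q2     q5   q2 
   q3     q6   q3 
   q4     q3   q7 
   q5     q3   q5 
   q6     q6   q6 
   q7     q3   q8 
 * q8     q9   q8 
 * q9    q10   q9 
   q10   q10  q10 
(> = start, * = accepting)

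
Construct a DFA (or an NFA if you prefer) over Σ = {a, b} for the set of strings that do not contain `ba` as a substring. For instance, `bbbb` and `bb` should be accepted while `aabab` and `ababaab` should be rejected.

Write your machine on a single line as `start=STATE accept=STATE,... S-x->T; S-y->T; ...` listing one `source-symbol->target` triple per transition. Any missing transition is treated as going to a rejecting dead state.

start=S0; accept=S0,S1; S0-a->S0; S0-b->S1; S1-a->S2; S1-b->S1; S2-a->S2; S2-b->S2

This is the complement of 'contains `ba`'. Use the same substring-matching states — S0 through S2 holding how much of `ba` has just been matched — but flip the accepting set: everything except the trap S2 accepts.
        a   b  
>* S0   S0  S1 
 * S1   S2  S1 
   S2   S2  S2 
(> = start, * = accepting)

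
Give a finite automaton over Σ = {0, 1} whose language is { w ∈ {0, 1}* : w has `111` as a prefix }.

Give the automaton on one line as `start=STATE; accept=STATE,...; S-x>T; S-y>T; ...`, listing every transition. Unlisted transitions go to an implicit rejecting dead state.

start=s0; accept=s3; s0-0>s4; s0-1>s1; s1-0>s4; s1-1>s2; s2-0>s4; s2-1>s3; s3-0>s3; s3-1>s3; s4-0>s4; s4-1>s4

Walk along `111` while the input agrees: from s0 take `1` to s1, and so on. Any deviation drops to the rejecting sink s4. Once s3 is reached the prefix is confirmed and every continuation is accepted.
With 5 states:
        0   1  
>  s0   s4  s1 
   s1   s4  s2 
   s2   s4  s3 
 * s3   s3  s3 
   s4   s4  s4 
(> = start, * = accepting)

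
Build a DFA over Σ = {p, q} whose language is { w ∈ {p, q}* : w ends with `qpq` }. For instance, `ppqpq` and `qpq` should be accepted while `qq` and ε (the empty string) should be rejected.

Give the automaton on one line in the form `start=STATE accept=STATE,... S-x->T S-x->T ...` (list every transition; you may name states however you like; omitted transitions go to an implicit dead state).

start=S0 accept=S3 S0-p->S0 S0-q->S1 S1-p->S2 S1-q->S1 S2-p->S0 S2-q->S3 S3-p->S2 S3-q->S1

Remember how much of `qpq` the current input suffix matches. State S0 means no match yet; S1 means the last symbol is `q`; S2 means the last 2 symbols are `qp`; S3 means the last 3 symbols are `qpq`. Only S3 accepts. On a mismatch, fall back to the longest proper suffix that is still a prefix of `qpq`.
A 4-state machine:
        p   q  
>  S0   S0  S1 
   S1   S2  S1 
   S2   S0  S3 
 * S3   S2  S1 
(> = start, * = accepting)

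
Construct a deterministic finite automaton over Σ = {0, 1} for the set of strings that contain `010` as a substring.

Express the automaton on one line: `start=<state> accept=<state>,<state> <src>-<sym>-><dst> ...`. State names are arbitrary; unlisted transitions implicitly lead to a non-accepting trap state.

start=q0 accept=q3 q0-0->q1 q0-1->q0 q1-0->q1 q1-1->q2 q2-0->q3 q2-1->q0 q3-0->q3 q3-1->q3

States q0..q2 record the length of the longest prefix of `010` that matches the current input suffix. Reaching q3 means `010` has been seen, and we stay there forever. Accept from q3.
        0   1  
>  q0   q1  q0 
   q1   q1  q2 
   q2   q3  q0 
 * q3   q3  q3 
(> = start, * = accepting)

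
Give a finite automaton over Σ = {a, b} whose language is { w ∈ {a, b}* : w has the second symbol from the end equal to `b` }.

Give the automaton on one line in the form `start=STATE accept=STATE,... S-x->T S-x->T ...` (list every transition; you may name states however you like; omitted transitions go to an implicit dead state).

start=s0 accept=s5,s6 s0-a->s1 s0-b->s2 s1-a->s3 s1-b->s4 s2-a->s5 s2-b->s6 s3-a->s3 s3-b->s4 s4-a->s5 s4-b->s6 s5-a->s3 s5-b->s4 s6-a->s5 s6-b->s6

A DFA must remember the last 2 symbols (since which symbol is second-to-last isn't known until the input ends). Use one state per possible window of the last ≤2 symbols; accept from those whose window starts with `b`.
With 7 states:
        a   b  
>  s0   s1  s2 
   s1   s3  s4 
   s2   s5  s6 
   s3   s3  s4 
   s4   s5  s6 
 * s5   s3  s4 
 * s6   s5  s6 
(> = start, * = accepting)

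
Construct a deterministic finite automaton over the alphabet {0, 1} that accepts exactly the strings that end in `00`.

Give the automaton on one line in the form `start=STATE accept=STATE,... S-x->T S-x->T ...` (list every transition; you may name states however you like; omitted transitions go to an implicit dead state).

start=q0 accept=q2 q0-0->q1 q0-1->q0 q1-0->q2 q1-1->q0 q2-0->q2 q2-1->q0

Remember how much of `00` the current input suffix matches. State q0 means no match yet; q1 means the last symbol is `0`; q2 means the last 2 symbols are `00`. Only q2 accepts. On a mismatch, fall back to the longest proper suffix that is still a prefix of `00`.
3 states suffice.
        0   1  
>  q0   q1  q0 
   q1   q2  q0 
 * q2   q2  q0 
(> = start, * = accepting)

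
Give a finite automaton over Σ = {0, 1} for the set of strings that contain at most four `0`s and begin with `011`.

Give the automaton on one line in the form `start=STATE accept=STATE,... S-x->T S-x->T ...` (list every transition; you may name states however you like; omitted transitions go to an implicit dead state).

Handle the two conditions separately and then intersect. The first has 6 states tracking the count of `0`s, saturating at 5; the second has 5 states tracking whether the input so far still matches the prefix `011`. A product state is a pair (one from each), accepting exactly when both do. Minimizing collapses redundant product states.
With 8 states:
        0   1  
>  s0   s1  s2 
   s1   s2  s3 
   s2   s2  s2 
   s3   s2  s4 
 * s4   s5  s4 
 * s5   s6  s5 
 * s6   s7  s6 
 * s7   s2  s7 
(> = start, * = accepting)

start=s0 accept=s4,s5,s6,s7 s0-0->s1 s0-1->s2 s1-0->s2 s1-1->s3 s2-0->s2 s2-1->s2 s3-0->s2 s3-1->s4 s4-0->s5 s4-1->s4 s5-0->s6 s5-1->s5 s6-0->s7 s6-1->s6 s7-0->s2 s7-1->s7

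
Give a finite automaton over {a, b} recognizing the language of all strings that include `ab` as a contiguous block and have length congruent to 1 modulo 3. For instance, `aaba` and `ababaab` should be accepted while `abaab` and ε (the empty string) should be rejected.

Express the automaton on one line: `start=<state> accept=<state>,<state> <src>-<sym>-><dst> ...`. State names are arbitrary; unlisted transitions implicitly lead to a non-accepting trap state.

Run two small machines in parallel and take their product. The first has 3 states tracking whether and how much of `ab` has been seen; the second has 3 states tracking the input length modulo 3. A product state is a pair (one from each), accepting exactly when both do.
With 9 states:
        a   b  
>  q0   q1  q2 
   q1   q3  q4 
   q2   q3  q5 
   q3   q6  q7 
   q4   q7  q7 
   q5   q6  q0 
   q6   q1  q8 
   q7   q8  q8 
 * q8   q4  q4 
(> = start, * = accepting)

start=q0 accept=q8 q0-a->q1 q0-b->q2 q1-a->q3 q1-b->q4 q2-a->q3 q2-b->q5 q3-a->q6 q3-b->q7 q4-a->q7 q4-b->q7 q5-a->q6 q5-b->q0 q6-a->q1 q6-b->q8 q7-a->q8 q7-b->q8 q8-a->q4 q8-b->q4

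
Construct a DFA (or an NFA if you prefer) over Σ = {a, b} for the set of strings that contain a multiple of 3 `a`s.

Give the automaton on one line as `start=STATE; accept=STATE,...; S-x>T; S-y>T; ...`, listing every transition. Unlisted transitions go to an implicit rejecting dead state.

The only thing that matters is how many `a`s have appeared, reduced mod 3. Use one state per residue: q0 for 0, …, q2 for 2. Reading `a` moves to the next residue; anything else stays put. q0 is accepting.
A 3-state machine:
        a   b  
>* q0   q1  q0 
   q1   q2  q1 
   q2   q0  q2 
(> = start, * = accepting)

start=q0; accept=q0; q0-a>q1; q0-b>q0; q1-a>q2; q1-b>q1; q2-a>q0; q2-b>q2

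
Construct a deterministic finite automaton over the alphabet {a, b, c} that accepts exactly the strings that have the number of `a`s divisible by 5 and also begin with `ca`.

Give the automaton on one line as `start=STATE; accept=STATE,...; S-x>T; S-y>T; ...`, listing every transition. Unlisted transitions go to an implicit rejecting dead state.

start=S0; accept=S11; S0-a>S1; S0-b>S2; S0-c>S3; S1-a>S4; S1-b>S1; S1-c>S1; S2-a>S1; S2-b>S2; S2-c>S2; S3-a>S5; S3-b>S2; S3-c>S2; S4-a>S6; S4-b>S4; S4-c>S4; S5-a>S7; S5-b>S5; S5-c>S5; S6-a>S8; S6-b>S6; S6-c>S6; S7-a>S9; S7-b>S7; S7-c>S7; S8-a>S2; S8-b>S8; S8-c>S8; S9-a>S10; S9-b>S9; S9-c>S9; S10-a>S11; S10-b>S10; S10-c>S10; S11-a>S5; S11-b>S11; S11-c>S11

Handle the two conditions separately and then intersect. The first has 5 states tracking the count of `a`s modulo 5; the second has 4 states tracking whether the input so far still matches the prefix `ca`. A product state is a pair (one from each), accepting exactly when both do.
With 12 states:
          a    b    c  
>  S0     S1   S2   S3 
   S1     S4   S1   S1 
   S2     S1   S2   S2 
   S3     S5   S2   S2 
   S4     S6   S4   S4 
   S5     S7   S5   S5 
   S6     S8   S6   S6 
   S7     S9   S7   S7 
   S8     S2   S8   S8 
   S9    S10   S9   S9 
   S10   S11  S10  S10 
 * S11    S5  S11  S11 
(> = start, * = accepting)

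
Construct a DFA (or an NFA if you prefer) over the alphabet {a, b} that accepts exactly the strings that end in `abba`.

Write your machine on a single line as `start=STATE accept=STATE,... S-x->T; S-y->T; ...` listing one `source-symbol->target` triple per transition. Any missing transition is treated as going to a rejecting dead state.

start=q0; accept=q4; q0-a->q1; q0-b->q0; q1-a->q1; q1-b->q2; q2-a->q1; q2-b->q3; q3-a->q4; q3-b->q0; q4-a->q1; q4-b->q2

Let each state record the length of the longest suffix of the input read so far that is also a prefix of `abba`. q1 means the last symbol is `a`; q2 means the last 2 symbols are `ab`; q3 means the last 3 symbols are `abb`; q4 means the last 4 symbols are `abba`. Accept only at q4, where the string currently ends in `abba`.
With 5 states:
        a   b  
>  q0   q1  q0 
   q1   q1  q2 
   q2   q1  q3 
   q3   q4  q0 
 * q4   q1  q2 
(> = start, * = accepting)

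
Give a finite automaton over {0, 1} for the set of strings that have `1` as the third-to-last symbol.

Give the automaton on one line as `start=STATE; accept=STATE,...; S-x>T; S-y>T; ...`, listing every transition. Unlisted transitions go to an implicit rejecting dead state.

A DFA must remember the last 3 symbols (since which symbol is third-to-last isn't known until the input ends). Use one state per possible window of the last ≤3 symbols; accept from those whose window starts with `1`.
A 15-state machine:
       0  1 
>  A   B  C 
   B   D  E 
   C   F  G 
   D   H  I 
   E   J  K 
   F   L  M 
   G   N  O 
   H   H  I 
   I   J  K 
   J   L  M 
   K   N  O 
 * L   H  I 
 * M   J  K 
 * N   L  M 
 * O   N  O 
(> = start, * = accepting)

start=A; accept=L,M,N,O; A-0>B; A-1>C; B-0>D; B-1>E; C-0>F; C-1>G; D-0>H; D-1>I; E-0>J; E-1>K; F-0>L; F-1>M; G-0>N; G-1>O; H-0>H; H-1>I; I-0>J; I-1>K; J-0>L; J-1>M; K-0>N; K-1>O; L-0>H; L-1>I; M-0>J; M-1>K; N-0>L; N-1>M; O-0>N; O-1>O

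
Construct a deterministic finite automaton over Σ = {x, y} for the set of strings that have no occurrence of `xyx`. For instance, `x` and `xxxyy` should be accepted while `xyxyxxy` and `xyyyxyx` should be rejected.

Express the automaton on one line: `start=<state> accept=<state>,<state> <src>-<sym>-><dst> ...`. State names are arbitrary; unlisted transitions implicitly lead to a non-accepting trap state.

start=s0 accept=s0,s1,s2 s0-x->s1 s0-y->s0 s1-x->s1 s1-y->s2 s2-x->s3 s2-y->s0 s3-x->s3 s3-y->s3

This is the complement of 'contains `xyx`'. Use the same substring-matching states — s0 through s3 holding how much of `xyx` has just been matched — but flip the accepting set: everything except the trap s3 accepts.
        x   y  
>* s0   s1  s0 
 * s1   s1  s2 
 * s2   s3  s0 
   s3   s3  s3 
(> = start, * = accepting)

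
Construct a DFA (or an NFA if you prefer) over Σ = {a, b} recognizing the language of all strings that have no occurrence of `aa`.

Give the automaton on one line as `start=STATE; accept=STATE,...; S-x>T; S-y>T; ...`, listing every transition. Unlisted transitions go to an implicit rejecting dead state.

Track partial matches of the forbidden pattern `aa`. State s2 is a dead state reached once `aa` has occurred; every other state accepts. s0 means no part of `aa` is currently matched.
With 3 states:
        a   b  
>* s0   s1  s0 
 * s1   s2  s0 
   s2   s2  s2 
(> = start, * = accepting)

start=s0; accept=s0,s1; s0-a>s1; s0-b>s0; s1-a>s2; s1-b>s0; s2-a>s2; s2-b>s2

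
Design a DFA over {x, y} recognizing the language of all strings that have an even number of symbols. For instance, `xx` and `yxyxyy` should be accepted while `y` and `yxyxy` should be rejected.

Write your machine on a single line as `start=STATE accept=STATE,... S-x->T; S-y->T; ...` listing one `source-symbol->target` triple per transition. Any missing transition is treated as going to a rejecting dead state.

Only the length mod 2 matters, so use a 2-cycle: from any state, every input symbol moves to the next state, wrapping S1 back to S0. Mark S0 accepting.
With 2 states:
        x   y  
>* S0   S1  S1 
   S1   S0  S0 
(> = start, * = accepting)

start=S0; accept=S0; S0-x->S1; S0-y->S1; S1-x->S0; S1-y->S0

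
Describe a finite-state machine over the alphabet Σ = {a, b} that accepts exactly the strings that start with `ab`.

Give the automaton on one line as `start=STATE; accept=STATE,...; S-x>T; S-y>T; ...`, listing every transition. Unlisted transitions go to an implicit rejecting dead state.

Check the first 2 symbols one by one: S0 through S1 record how many have matched `ab` so far; any wrong symbol goes to the dead state S3. After all 2 match we enter the accepting sink S2.
4 states suffice.
        a   b  
>  S0   S1  S3 
   S1   S3  S2 
 * S2   S2  S2 
   S3   S3  S3 
(> = start, * = accepting)

start=S0; accept=S2; S0-a>S1; S0-b>S3; S1-a>S3; S1-b>S2; S2-a>S2; S2-b>S2; S3-a>S3; S3-b>S3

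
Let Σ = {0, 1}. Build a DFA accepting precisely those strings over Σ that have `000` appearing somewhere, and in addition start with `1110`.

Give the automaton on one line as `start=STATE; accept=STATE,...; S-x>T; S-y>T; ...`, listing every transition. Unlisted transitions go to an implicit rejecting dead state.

Run two small machines in parallel and take their product. The first has 4 states tracking whether and how much of `000` has been seen; the second has 6 states tracking whether the input so far still matches the prefix `1110`. A product state is a pair (one from each), accepting exactly when both do. Equivalent product states are then merged.
With 9 states:
        0   1  
>  S0   S1  S2 
   S1   S1  S1 
   S2   S1  S3 
   S3   S1  S4 
   S4   S5  S1 
   S5   S6  S7 
   S6   S8  S7 
   S7   S5  S7 
 * S8   S8  S8 
(> = start, * = accepting)

start=S0; accept=S8; S0-0>S1; S0-1>S2; S1-0>S1; S1-1>S1; S2-0>S1; S2-1>S3; S3-0>S1; S3-1>S4; S4-0>S5; S4-1>S1; S5-0>S6; S5-1>S7; S6-0>S8; S6-1>S7; S7-0>S5; S7-1>S7; S8-0>S8; S8-1>S8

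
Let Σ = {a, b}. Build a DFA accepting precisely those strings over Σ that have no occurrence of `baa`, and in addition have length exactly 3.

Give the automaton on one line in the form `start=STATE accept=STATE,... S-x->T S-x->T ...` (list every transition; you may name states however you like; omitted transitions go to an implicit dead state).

Handle the two conditions separately and then intersect. One (4 states) tracks partial matches of the forbidden pattern `baa`; the other (5 states) tracks the input length, saturating at 4. Each combined state is a pair, one component from each; accept when both components accept.
          a    b  
>  s0     s1   s2 
   s1     s3   s4 
   s2     s5   s4 
   s3     s6   s7 
   s4     s8   s7 
   s5     s9   s7 
 * s6    s10  s11 
 * s7    s12  s11 
 * s8    s13  s11 
   s9    s13  s13 
   s10   s10  s11 
   s11   s12  s11 
   s12   s13  s11 
   s13   s13  s13 
(> = start, * = accepting)

start=s0 accept=s6,s7,s8 s0-a->s1 s0-b->s2 s1-a->s3 s1-b->s4 s2-a->s5 s2-b->s4 s3-a->s6 s3-b->s7 s4-a->s8 s4-b->s7 s5-a->s9 s5-b->s7 s6-a->s10 s6-b->s11 s7-a->s12 s7-b->s11 s8-a->s13 s8-b->s11 s9-a->s13 s9-b->s13 s10-a->s10 s10-b->s11 s11-a->s12 s11-b->s11 s12-a->s13 s12-b->s11 s13-a->s13 s13-b->s13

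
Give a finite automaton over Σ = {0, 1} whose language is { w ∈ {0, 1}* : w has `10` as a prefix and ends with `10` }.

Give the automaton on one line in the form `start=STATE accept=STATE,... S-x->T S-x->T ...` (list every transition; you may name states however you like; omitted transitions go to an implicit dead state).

start=q0 accept=q3 q0-0->q1 q0-1->q2 q1-0->q1 q1-1->q1 q2-0->q3 q2-1->q1 q3-0->q4 q3-1->q5 q4-0->q4 q4-1->q5 q5-0->q3 q5-1->q5

Run two small machines in parallel and take their product. The first has 4 states tracking whether the input so far still matches the prefix `10`; the second has 3 states tracking how much of the suffix `10` has currently been matched. A product state is a pair (one from each), accepting exactly when both do. Minimizing collapses redundant product states.
        0   1  
>  q0   q1  q2 
   q1   q1  q1 
   q2   q3  q1 
 * q3   q4  q5 
   q4   q4  q5 
   q5   q3  q5 
(> = start, * = accepting)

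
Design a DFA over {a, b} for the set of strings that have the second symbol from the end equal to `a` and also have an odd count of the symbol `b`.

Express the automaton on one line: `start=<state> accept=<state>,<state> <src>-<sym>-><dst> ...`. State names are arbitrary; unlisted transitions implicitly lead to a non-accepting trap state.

start=s0 accept=s4,s7 s0-a->s1 s0-b->s2 s1-a->s3 s1-b->s4 s2-a->s5 s2-b->s6 s3-a->s3 s3-b->s4 s4-a->s5 s4-b->s6 s5-a->s7 s5-b->s8 s6-a->s9 s6-b->s10 s7-a->s7 s7-b->s8 s8-a->s9 s8-b->s10 s9-a->s3 s9-b->s4 s10-a->s5 s10-b->s6

Run two small machines in parallel and take their product. The first has 7 states tracking the last 2 symbols read; the second has 2 states tracking the count of `b`s modulo 2. A product state is a pair (one from each), accepting exactly when both do.
With 11 states:
          a    b  
>  s0     s1   s2 
   s1     s3   s4 
   s2     s5   s6 
   s3     s3   s4 
 * s4     s5   s6 
   s5     s7   s8 
   s6     s9  s10 
 * s7     s7   s8 
   s8     s9  s10 
   s9     s3   s4 
   s10    s5   s6 
(> = start, * = accepting)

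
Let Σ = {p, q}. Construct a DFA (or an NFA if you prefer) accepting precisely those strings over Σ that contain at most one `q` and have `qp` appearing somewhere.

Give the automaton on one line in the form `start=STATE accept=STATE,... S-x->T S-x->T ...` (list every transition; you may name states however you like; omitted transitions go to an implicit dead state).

Handle the two conditions separately and then intersect. One (3 states) tracks the count of `q`s, saturating at 2; the other (3 states) tracks whether and how much of `qp` has been seen. Each combined state is a pair, one component from each; accept when both components accept. After merging equivalent states the machine shrinks.
With 4 states:
        p   q  
>  S0   S0  S1 
   S1   S2  S3 
 * S2   S2  S3 
   S3   S3  S3 
(> = start, * = accepting)

start=S0 accept=S2 S0-p->S0 S0-q->S1 S1-p->S2 S1-q->S3 S2-p->S2 S2-q->S3 S3-p->S3 S3-q->S3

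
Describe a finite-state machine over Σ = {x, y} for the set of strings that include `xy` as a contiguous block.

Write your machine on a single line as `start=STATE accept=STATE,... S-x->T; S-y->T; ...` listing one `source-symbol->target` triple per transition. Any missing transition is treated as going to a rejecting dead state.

Track how much of `xy` has been matched so far: state A is no progress, C is the absorbing accept state reached once `xy` has occurred. Intermediate states record partial matches; on a mismatch, fall back to the longest reusable overlap.
       x  y 
>  A   B  A 
   B   B  C 
 * C   C  C 
(> = start, * = accepting)

start=A; accept=C; A-x->B; A-y->A; B-x->B; B-y->C; C-x->C; C-y->C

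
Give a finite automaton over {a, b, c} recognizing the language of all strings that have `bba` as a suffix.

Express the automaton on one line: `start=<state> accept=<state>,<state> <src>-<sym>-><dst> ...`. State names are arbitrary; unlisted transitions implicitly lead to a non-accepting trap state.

Remember how much of `bba` the current input suffix matches. State S0 means no match yet; S1 means the last symbol is `b`; S2 means the last 2 symbols are `bb`; S3 means the last 3 symbols are `bba`. Only S3 accepts. On a mismatch, fall back to the longest proper suffix that is still a prefix of `bba`.
4 states suffice.
        a   b   c  
>  S0   S0  S1  S0 
   S1   S0  S2  S0 
   S2   S3  S2  S0 
 * S3   S0  S1  S0 
(> = start, * = accepting)

start=S0 accept=S3 S0-a->S0 S0-b->S1 S0-c->S0 S1-a->S0 S1-b->S2 S1-c->S0 S2-a->S3 S2-b->S2 S2-c->S0 S3-a->S0 S3-b->S1 S3-c->S0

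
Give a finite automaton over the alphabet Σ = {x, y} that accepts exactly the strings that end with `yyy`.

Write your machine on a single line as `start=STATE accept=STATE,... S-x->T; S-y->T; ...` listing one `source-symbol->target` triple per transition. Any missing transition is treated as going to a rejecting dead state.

start=q0; accept=q3; q0-x->q0; q0-y->q1; q1-x->q0; q1-y->q2; q2-x->q0; q2-y->q3; q3-x->q0; q3-y->q3

Let each state record the length of the longest suffix of the input read so far that is also a prefix of `yyy`. q1 means the last symbol is `y`; q2 means the last 2 symbols are `yy`; q3 means the last 3 symbols are `yyy`. Accept only at q3, where the string currently ends in `yyy`.
A 4-state machine:
        x   y  
>  q0   q0  q1 
   q1   q0  q2 
   q2   q0  q3 
 * q3   q0  q3 
(> = start, * = accepting)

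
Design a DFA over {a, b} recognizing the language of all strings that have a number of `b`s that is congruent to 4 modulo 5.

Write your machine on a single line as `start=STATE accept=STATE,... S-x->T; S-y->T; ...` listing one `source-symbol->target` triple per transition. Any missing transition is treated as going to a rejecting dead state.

start=s0; accept=s4; s0-a->s0; s0-b->s1; s1-a->s1; s1-b->s2; s2-a->s2; s2-b->s3; s3-a->s3; s3-b->s4; s4-a->s4; s4-b->s0

The only thing that matters is how many `b`s have appeared, reduced mod 5. Use one state per residue: s0 for 0, …, s4 for 4. Reading `b` moves to the next residue; anything else stays put. s4 is accepting.
5 states suffice.
        a   b  
>  s0   s0  s1 
   s1   s1  s2 
   s2   s2  s3 
   s3   s3  s4 
 * s4   s4  s0 
(> = start, * = accepting)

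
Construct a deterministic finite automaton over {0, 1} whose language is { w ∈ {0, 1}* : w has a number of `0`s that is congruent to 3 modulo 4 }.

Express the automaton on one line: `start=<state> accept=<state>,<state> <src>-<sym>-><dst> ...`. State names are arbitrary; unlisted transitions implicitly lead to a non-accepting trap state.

start=s0 accept=s3 s0-0->s1 s0-1->s0 s1-0->s2 s1-1->s1 s2-0->s3 s2-1->s2 s3-0->s0 s3-1->s3

Keep the running count of `0`s modulo 4: each `0` advances along the cycle s0 → s1 → s2 → s3 → s0 while other symbols loop. Accept at s3.
4 states suffice.
        0   1  
>  s0   s1  s0 
   s1   s2  s1 
   s2   s3  s2 
 * s3   s0  s3 
(> = start, * = accepting)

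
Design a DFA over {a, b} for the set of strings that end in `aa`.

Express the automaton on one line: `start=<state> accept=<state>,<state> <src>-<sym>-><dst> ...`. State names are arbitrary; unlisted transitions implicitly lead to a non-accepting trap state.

Remember how much of `aa` the current input suffix matches. State s0 means no match yet; s1 means the last symbol is `a`; s2 means the last 2 symbols are `aa`. Only s2 accepts. On a mismatch, fall back to the longest proper suffix that is still a prefix of `aa`.
With 3 states:
        a   b  
>  s0   s1  s0 
   s1   s2  s0 
 * s2   s2  s0 
(> = start, * = accepting)

start=s0 accept=s2 s0-a->s1 s0-b->s0 s1-a->s2 s1-b->s0 s2-a->s2 s2-b->s0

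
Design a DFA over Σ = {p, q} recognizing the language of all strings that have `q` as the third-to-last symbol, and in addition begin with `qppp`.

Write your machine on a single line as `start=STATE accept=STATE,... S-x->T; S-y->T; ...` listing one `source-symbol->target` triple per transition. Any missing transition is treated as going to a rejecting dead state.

Build one automaton per condition and run them in lockstep. The first has 15 states tracking the last 3 symbols read; the second has 6 states tracking whether the input so far still matches the prefix `qppp`. A product state is a pair (one from each), accepting exactly when both do. After merging equivalent states the machine shrinks.
       p  q 
>  A   B  C 
   B   B  B 
   C   D  B 
   D   E  B 
   E   F  B 
   F   F  G 
   G   H  I 
   H   J  K 
   I   L  M 
 * J   F  G 
 * K   H  I 
 * L   J  K 
 * M   L  M 
(> = start, * = accepting)

start=A; accept=J,K,L,M; A-p->B; A-q->C; B-p->B; B-q->B; C-p->D; C-q->B; D-p->E; D-q->B; E-p->F; E-q->B; F-p->F; F-q->G; G-p->H; G-q->I; H-p->J; H-q->K; I-p->L; I-q->M; J-p->F; J-q->G; K-p->H; K-q->I; L-p->J; L-q->K; M-p->L; M-q->M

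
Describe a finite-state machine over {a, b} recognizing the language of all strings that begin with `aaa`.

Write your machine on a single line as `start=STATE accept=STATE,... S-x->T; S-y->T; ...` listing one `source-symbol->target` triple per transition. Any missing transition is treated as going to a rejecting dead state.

start=s0; accept=s3; s0-a->s1; s0-b->s4; s1-a->s2; s1-b->s4; s2-a->s3; s2-b->s4; s3-a->s3; s3-b->s3; s4-a->s4; s4-b->s4

Check the first 3 symbols one by one: s0 through s2 record how many have matched `aaa` so far; any wrong symbol goes to the dead state s4. After all 3 match we enter the accepting sink s3.
A 5-state machine:
        a   b  
>  s0   s1  s4 
   s1   s2  s4 
   s2   s3  s4 
 * s3   s3  s3 
   s4   s4  s4 
(> = start, * = accepting)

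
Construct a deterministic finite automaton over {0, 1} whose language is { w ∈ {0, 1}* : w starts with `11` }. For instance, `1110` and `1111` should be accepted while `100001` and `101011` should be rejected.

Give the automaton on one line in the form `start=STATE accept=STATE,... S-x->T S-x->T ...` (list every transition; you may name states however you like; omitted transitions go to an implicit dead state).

start=s0 accept=s2 s0-0->s3 s0-1->s1 s1-0->s3 s1-1->s2 s2-0->s2 s2-1->s2 s3-0->s3 s3-1->s3

Walk along `11` while the input agrees: from s0 take `1` to s1, and so on. Any deviation drops to the rejecting sink s3. Once s2 is reached the prefix is confirmed and every continuation is accepted.
With 4 states:
        0   1  
>  s0   s3  s1 
   s1   s3  s2 
 * s2   s2  s2 
   s3   s3  s3 
(> = start, * = accepting)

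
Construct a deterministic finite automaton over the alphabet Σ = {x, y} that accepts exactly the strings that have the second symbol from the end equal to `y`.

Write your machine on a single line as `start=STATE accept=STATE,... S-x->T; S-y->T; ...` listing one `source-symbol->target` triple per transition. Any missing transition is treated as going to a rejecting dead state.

Because acceptance depends on a position counted from the end, the machine has to buffer the most recent 2 symbols. Make each state the string of the last up-to-2 symbols read; on input `x` shift the window left and append `x`. Accept when the buffered window has length 2 and begins with `y`.
A 7-state machine:
       x  y 
>  A   B  C 
   B   D  E 
   C   F  G 
   D   D  E 
   E   F  G 
 * F   D  E 
 * G   F  G 
(> = start, * = accepting)

start=A; accept=F,G; A-x->B; A-y->C; B-x->D; B-y->E; C-x->F; C-y->G; D-x->D; D-y->E; E-x->F; E-y->G; F-x->D; F-y->E; G-x->F; G-y->G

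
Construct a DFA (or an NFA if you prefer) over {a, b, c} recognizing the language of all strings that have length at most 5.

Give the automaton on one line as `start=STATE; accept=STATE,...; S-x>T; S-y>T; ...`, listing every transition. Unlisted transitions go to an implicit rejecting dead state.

start=S0; accept=S0,S1,S2,S3,S4,S5; S0-a>S1; S0-b>S1; S0-c>S1; S1-a>S2; S1-b>S2; S1-c>S2; S2-a>S3; S2-b>S3; S2-c>S3; S3-a>S4; S3-b>S4; S3-c>S4; S4-a>S5; S4-b>S5; S4-c>S5; S5-a>S6; S5-b>S6; S5-c>S6; S6-a>S6; S6-b>S6; S6-c>S6

We only need to distinguish lengths 0, 1, …, 5, and '>5'. Chain S0 → S1 → S2 → S3 → S4 → S5 → S6 on every symbol, with S6 looping. Accepting states: {S0, S1, S2, S3, S4, S5}.
        a   b   c  
>* S0   S1  S1  S1 
 * S1   S2  S2  S2 
 * S2   S3  S3  S3 
 * S3   S4  S4  S4 
 * S4   S5  S5  S5 
 * S5   S6  S6  S6 
   S6   S6  S6  S6 
(> = start, * = accepting)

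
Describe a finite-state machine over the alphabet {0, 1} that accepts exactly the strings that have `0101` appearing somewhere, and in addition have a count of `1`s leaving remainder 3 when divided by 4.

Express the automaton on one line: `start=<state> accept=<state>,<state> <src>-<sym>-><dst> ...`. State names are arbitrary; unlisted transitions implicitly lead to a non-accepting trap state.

Handle the two conditions separately and then intersect. The first has 5 states tracking whether and how much of `0101` has been seen; the second has 4 states tracking the count of `1`s modulo 4. A product state is a pair (one from each), accepting exactly when both do.
          0    1  
>  S0     S1   S2 
   S1     S1   S3 
   S2     S4   S5 
   S3     S6   S5 
   S4     S4   S7 
   S5     S8   S9 
   S6     S4  S10 
   S7    S11   S9 
   S8     S8  S12 
   S9    S13   S0 
   S10   S10  S14 
   S11    S8  S14 
   S12   S15   S0 
   S13   S13  S16 
 * S14   S14  S17 
   S15   S13  S17 
   S16   S18   S2 
   S17   S17  S19 
   S18    S1  S19 
   S19   S19  S10 
(> = start, * = accepting)

start=S0 accept=S14 S0-0->S1 S0-1->S2 S1-0->S1 S1-1->S3 S2-0->S4 S2-1->S5 S3-0->S6 S3-1->S5 S4-0->S4 S4-1->S7 S5-0->S8 S5-1->S9 S6-0->S4 S6-1->S10 S7-0->S11 S7-1->S9 S8-0->S8 S8-1->S12 S9-0->S13 S9-1->S0 S10-0->S10 S10-1->S14 S11-0->S8 S11-1->S14 S12-0->S15 S12-1->S0 S13-0->S13 S13-1->S16 S14-0->S14 S14-1->S17 S15-0->S13 S15-1->S17 S16-0->S18 S16-1->S2 S17-0->S17 S17-1->S19 S18-0->S1 S18-1->S19 S19-0->S19 S19-1->S10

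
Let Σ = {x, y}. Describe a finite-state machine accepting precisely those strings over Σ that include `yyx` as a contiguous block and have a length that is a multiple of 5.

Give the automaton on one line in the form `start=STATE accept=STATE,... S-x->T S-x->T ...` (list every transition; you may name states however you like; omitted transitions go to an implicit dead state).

start=A accept=Q A-x->B A-y->C B-x->D B-y->E C-x->D C-y->F D-x->G D-y->H E-x->G E-y->I F-x->J F-y->I G-x->K G-y->L H-x->K H-y->M I-x->N I-y->M J-x->N J-y->N K-x->A K-y->O L-x->A L-y->P M-x->Q M-y->P N-x->Q N-y->Q O-x->B O-y->R P-x->S P-y->R Q-x->S Q-y->S R-x->T R-y->F S-x->T S-y->T T-x->J T-y->J

Build one automaton per condition and run them in lockstep. The first has 4 states tracking whether and how much of `yyx` has been seen; the second has 5 states tracking the input length modulo 5. A product state is a pair (one from each), accepting exactly when both do.
With 20 states:
       x  y 
>  A   B  C 
   B   D  E 
   C   D  F 
   D   G  H 
   E   G  I 
   F   J  I 
   G   K  L 
   H   K  M 
   I   N  M 
   J   N  N 
   K   A  O 
   L   A  P 
   M   Q  P 
   N   Q  Q 
   O   B  R 
   P   S  R 
 * Q   S  S 
   R   T  F 
   S   T  T 
   T   J  J 
(> = start, * = accepting)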